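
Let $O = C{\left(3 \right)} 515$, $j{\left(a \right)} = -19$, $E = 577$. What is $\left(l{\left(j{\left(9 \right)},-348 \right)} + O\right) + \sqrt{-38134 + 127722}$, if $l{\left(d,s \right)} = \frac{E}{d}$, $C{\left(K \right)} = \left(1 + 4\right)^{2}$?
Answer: $\frac{244048}{19} + 2 \sqrt{22397} \approx 13144.0$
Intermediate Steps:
$C{\left(K \right)} = 25$ ($C{\left(K \right)} = 5^{2} = 25$)
$l{\left(d,s \right)} = \frac{577}{d}$
$O = 12875$ ($O = 25 \cdot 515 = 12875$)
$\left(l{\left(j{\left(9 \right)},-348 \right)} + O\right) + \sqrt{-38134 + 127722} = \left(\frac{577}{-19} + 12875\right) + \sqrt{-38134 + 127722} = \left(577 \left(- \frac{1}{19}\right) + 12875\right) + \sqrt{89588} = \left(- \frac{577}{19} + 12875\right) + 2 \sqrt{22397} = \frac{244048}{19} + 2 \sqrt{22397}$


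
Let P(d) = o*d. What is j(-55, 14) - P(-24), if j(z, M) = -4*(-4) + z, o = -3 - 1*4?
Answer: -207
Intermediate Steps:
o = -7 (o = -3 - 4 = -7)
j(z, M) = 16 + z
P(d) = -7*d
j(-55, 14) - P(-24) = (16 - 55) - (-7)*(-24) = -39 - 1*168 = -39 - 168 = -207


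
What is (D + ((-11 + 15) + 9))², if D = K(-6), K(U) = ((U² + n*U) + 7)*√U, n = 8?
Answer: 19 - 130*I*√6 ≈ 19.0 - 318.43*I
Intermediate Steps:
K(U) = √U*(7 + U² + 8*U) (K(U) = ((U² + 8*U) + 7)*√U = (7 + U² + 8*U)*√U = √U*(7 + U² + 8*U))
D = -5*I*√6 (D = √(-6)*(7 + (-6)² + 8*(-6)) = (I*√6)*(7 + 36 - 48) = (I*√6)*(-5) = -5*I*√6 ≈ -12.247*I)
(D + ((-11 + 15) + 9))² = (-5*I*√6 + ((-11 + 15) + 9))² = (-5*I*√6 + (4 + 9))² = (-5*I*√6 + 13)² = (13 - 5*I*√6)²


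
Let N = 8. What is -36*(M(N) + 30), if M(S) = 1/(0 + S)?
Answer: -2169/2 ≈ -1084.5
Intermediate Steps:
M(S) = 1/S
-36*(M(N) + 30) = -36*(1/8 + 30) = -36*241/8 = -2169/2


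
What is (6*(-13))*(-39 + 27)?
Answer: 936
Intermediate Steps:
(6*(-13))*(-39 + 27) = -78*(-12) = 936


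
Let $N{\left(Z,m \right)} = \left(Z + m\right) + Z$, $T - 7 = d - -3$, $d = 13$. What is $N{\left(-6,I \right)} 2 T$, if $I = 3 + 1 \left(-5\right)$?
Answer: $-644$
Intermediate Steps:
$T = 23$ ($T = 7 + \left(13 - -3\right) = 7 + \left(13 + 3\right) = 7 + 16 = 23$)
$I = -2$ ($I = 3 - 5 = -2$)
$N{\left(Z,m \right)} = m + 2 Z$
$N{\left(-6,I \right)} 2 T = \left(-2 + 2 \left(-6\right)\right) 2 \cdot 23 = \left(-2 - 12\right) 2 \cdot 23 = \left(-14\right) 2 \cdot 23 = \left(-28\right) 23 = -644$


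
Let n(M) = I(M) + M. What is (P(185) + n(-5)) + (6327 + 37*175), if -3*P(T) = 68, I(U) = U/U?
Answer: 38326/3 ≈ 12775.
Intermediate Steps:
I(U) = 1
P(T) = -68/3 (P(T) = -⅓*68 = -68/3)
n(M) = 1 + M
(P(185) + n(-5)) + (6327 + 37*175) = (-68/3 + (1 - 5)) + (6327 + 37*175) = (-68/3 - 4) + (6327 + 6475) = -80/3 + 12802 = 38326/3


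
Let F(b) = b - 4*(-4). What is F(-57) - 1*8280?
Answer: -8321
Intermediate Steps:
F(b) = 16 + b (F(b) = b + 16 = 16 + b)
F(-57) - 1*8280 = (16 - 57) - 1*8280 = -41 - 8280 = -8321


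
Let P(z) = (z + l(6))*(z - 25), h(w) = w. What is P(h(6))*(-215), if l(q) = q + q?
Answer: 73530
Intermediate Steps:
l(q) = 2*q
P(z) = (-25 + z)*(12 + z) (P(z) = (z + 2*6)*(z - 25) = (z + 12)*(-25 + z) = (12 + z)*(-25 + z) = (-25 + z)*(12 + z))
P(h(6))*(-215) = (-300 + 6**2 - 13*6)*(-215) = (-300 + 36 - 78)*(-215) = -342*(-215) = 73530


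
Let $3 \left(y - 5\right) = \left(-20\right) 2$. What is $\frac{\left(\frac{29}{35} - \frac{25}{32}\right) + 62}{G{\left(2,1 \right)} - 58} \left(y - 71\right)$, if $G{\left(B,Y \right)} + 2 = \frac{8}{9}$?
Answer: $\frac{3544143}{42560} \approx 83.274$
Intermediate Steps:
$G{\left(B,Y \right)} = - \frac{10}{9}$ ($G{\left(B,Y \right)} = -2 + \frac{8}{9} = - \frac{10}{9}$)
$y = - \frac{25}{3}$ ($y = 5 + \frac{\left(-20\right) 2}{3} = 5 + \frac{1}{3} \left(-40\right) = 5 - \frac{40}{3} = - \frac{25}{3} \approx -8.3333$)
$\frac{\left(\frac{29}{35} - \frac{25}{32}\right) + 62}{G{\left(2,1 \right)} - 58} \left(y - 71\right) = \frac{\left(\frac{29}{35} - \frac{25}{32}\right) + 62}{- \frac{10}{9} - 58} \left(- \frac{25}{3} - 71\right) = \frac{\left(29 \cdot \frac{1}{35} - \frac{25}{32}\right) + 62}{- \frac{532}{9}} \left(- \frac{238}{3}\right) = \left(\left(\frac{29}{35} - \frac{25}{32}\right) + 62\right) \left(- \frac{9}{532}\right) \left(- \frac{238}{3}\right) = \left(\frac{53}{1120} + 62\right) \left(- \frac{9}{532}\right) \left(- \frac{238}{3}\right) = \frac{69493}{1120} \left(- \frac{9}{532}\right) \left(- \frac{238}{3}\right) = \left(- \frac{625437}{595840}\right) \left(- \frac{238}{3}\right) = \frac{3544143}{42560}$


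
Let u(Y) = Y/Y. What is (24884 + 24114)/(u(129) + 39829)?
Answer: 24499/19915 ≈ 1.2302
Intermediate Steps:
u(Y) = 1
(24884 + 24114)/(u(129) + 39829) = (24884 + 24114)/(1 + 39829) = 48998/39830 = 48998*(1/39830) = 24499/19915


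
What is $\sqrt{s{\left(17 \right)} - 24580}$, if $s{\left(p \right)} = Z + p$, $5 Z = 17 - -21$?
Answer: $\frac{i \sqrt{613885}}{5} \approx 156.7 i$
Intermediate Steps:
$Z = \frac{38}{5}$ ($Z = \frac{17 - -21}{5} = \frac{17 + 21}{5} = \frac{1}{5} \cdot 38 = \frac{38}{5} \approx 7.6$)
$s{\left(p \right)} = \frac{38}{5} + p$
$\sqrt{s{\left(17 \right)} - 24580} = \sqrt{\left(\frac{38}{5} + 17\right) - 24580} = \sqrt{\frac{123}{5} - 24580} = \sqrt{- \frac{122777}{5}} = \frac{i \sqrt{613885}}{5}$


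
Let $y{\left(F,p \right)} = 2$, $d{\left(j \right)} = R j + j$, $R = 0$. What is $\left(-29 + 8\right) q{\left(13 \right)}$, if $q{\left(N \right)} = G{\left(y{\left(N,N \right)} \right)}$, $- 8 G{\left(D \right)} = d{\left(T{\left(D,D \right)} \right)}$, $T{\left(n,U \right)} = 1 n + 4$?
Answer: $\frac{63}{4} \approx 15.75$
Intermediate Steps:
$T{\left(n,U \right)} = 4 + n$ ($T{\left(n,U \right)} = n + 4 = 4 + n$)
$d{\left(j \right)} = j$ ($d{\left(j \right)} = 0 j + j = 0 + j = j$)
$G{\left(D \right)} = - \frac{1}{2} - \frac{D}{8}$ ($G{\left(D \right)} = - \frac{4 + D}{8} = - \frac{1}{2} - \frac{D}{8}$)
$q{\left(N \right)} = - \frac{3}{4}$ ($q{\left(N \right)} = - \frac{1}{2} - \frac{1}{4} = - \frac{3}{4}$)
$\left(-29 + 8\right) q{\left(13 \right)} = \left(-29 + 8\right) \left(- \frac{3}{4}\right) = \left(-21\right) \left(- \frac{3}{4}\right) = \frac{63}{4}$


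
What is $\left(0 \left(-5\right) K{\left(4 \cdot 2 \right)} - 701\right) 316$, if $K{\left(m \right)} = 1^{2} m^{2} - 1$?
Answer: $-221516$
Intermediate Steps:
$K{\left(m \right)} = -1 + m^{2}$ ($K{\left(m \right)} = 1 m^{2} - 1 = m^{2} - 1 = -1 + m^{2}$)
$\left(0 \left(-5\right) K{\left(4 \cdot 2 \right)} - 701\right) 316 = \left(0 \left(-5\right) \left(-1 + \left(4 \cdot 2\right)^{2}\right) - 701\right) 316 = \left(0 \left(-1 + 8^{2}\right) - 701\right) 316 = \left(0 \left(-1 + 64\right) - 701\right) 316 = \left(0 \cdot 63 - 701\right) 316 = \left(0 - 701\right) 316 = \left(-701\right) 316 = -221516$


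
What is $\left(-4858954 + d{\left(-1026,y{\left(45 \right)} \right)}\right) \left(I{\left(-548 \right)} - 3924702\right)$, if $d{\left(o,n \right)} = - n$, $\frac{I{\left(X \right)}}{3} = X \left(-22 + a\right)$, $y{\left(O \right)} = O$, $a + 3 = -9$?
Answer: $18798524485194$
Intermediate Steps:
$a = -12$ ($a = -3 - 9 = -12$)
$I{\left(X \right)} = - 102 X$ ($I{\left(X \right)} = 3 X \left(-22 - 12\right) = 3 X \left(-34\right) = 3 \left(- 34 X\right) = - 102 X$)
$\left(-4858954 + d{\left(-1026,y{\left(45 \right)} \right)}\right) \left(I{\left(-548 \right)} - 3924702\right) = \left(-4858954 - 45\right) \left(\left(-102\right) \left(-548\right) - 3924702\right) = \left(-4858954 - 45\right) \left(55896 - 3924702\right) = \left(-4858999\right) \left(-3868806\right) = 18798524485194$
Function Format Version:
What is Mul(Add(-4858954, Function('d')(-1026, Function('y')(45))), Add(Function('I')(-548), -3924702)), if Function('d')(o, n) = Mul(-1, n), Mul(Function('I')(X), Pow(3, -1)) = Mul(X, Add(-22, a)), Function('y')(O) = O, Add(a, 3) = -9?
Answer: 18798524485194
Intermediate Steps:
a = -12 (a = Add(-3, -9) = -12)
Function('I')(X) = Mul(-102, X) (Function('I')(X) = Mul(3, Mul(X, Add(-22, -12))) = Mul(3, Mul(X, -34)) = Mul(3, Mul(-34, X)) = Mul(-102, X))
Mul(Add(-4858954, Function('d')(-1026, Function('y')(45))), Add(Function('I')(-548), -3924702)) = Mul(Add(-4858954, Mul(-1, 45)), Add(Mul(-102, -548), -3924702)) = Mul(Add(-4858954, -45), Add(55896, -3924702)) = Mul(-4858999, -3868806) = 18798524485194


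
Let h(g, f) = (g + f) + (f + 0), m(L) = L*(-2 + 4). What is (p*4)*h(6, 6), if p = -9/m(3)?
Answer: -108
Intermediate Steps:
m(L) = 2*L (m(L) = L*2 = 2*L)
p = -3/2 (p = -9/(2*3) = -9/6 = -9*⅙ = -3/2 ≈ -1.5000)
h(g, f) = g + 2*f (h(g, f) = (f + g) + f = g + 2*f)
(p*4)*h(6, 6) = (-3/2*4)*(6 + 2*6) = -6*(6 + 12) = -6*18 = -108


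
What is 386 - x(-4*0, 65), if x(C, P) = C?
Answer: 386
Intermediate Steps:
386 - x(-4*0, 65) = 386 - (-4)*0 = 386 - 1*0 = 386 + 0 = 386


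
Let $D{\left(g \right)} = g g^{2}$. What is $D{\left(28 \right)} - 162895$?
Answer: $-140943$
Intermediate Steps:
$D{\left(g \right)} = g^{3}$
$D{\left(28 \right)} - 162895 = 28^{3} - 162895 = 21952 - 162895 = -140943$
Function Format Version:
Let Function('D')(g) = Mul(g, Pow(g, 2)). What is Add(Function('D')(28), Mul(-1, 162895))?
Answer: -140943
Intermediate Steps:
Function('D')(g) = Pow(g, 3)
Add(Function('D')(28), Mul(-1, 162895)) = Add(Pow(28, 3), Mul(-1, 162895)) = Add(21952, -162895) = -140943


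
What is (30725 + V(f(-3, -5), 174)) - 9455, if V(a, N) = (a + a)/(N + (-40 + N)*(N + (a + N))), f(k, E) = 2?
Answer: 500631992/23537 ≈ 21270.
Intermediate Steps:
V(a, N) = 2*a/(N + (-40 + N)*(a + 2*N)) (V(a, N) = (2*a)/(N + (-40 + N)*(N + (N + a))) = (2*a)/(N + (-40 + N)*(a + 2*N)) = 2*a/(N + (-40 + N)*(a + 2*N)))
(30725 + V(f(-3, -5), 174)) - 9455 = (30725 + 2*2/(-79*174 - 40*2 + 2*174**2 + 174*2)) - 9455 = (30725 + 2*2/(-13746 - 80 + 2*30276 + 348)) - 9455 = (30725 + 2*2/(-13746 - 80 + 60552 + 348)) - 9455 = (30725 + 2*2/47074) - 9455 = (30725 + 2*2*(1/47074)) - 9455 = (30725 + 2/23537) - 9455 = 723174327/23537 - 9455 = 500631992/23537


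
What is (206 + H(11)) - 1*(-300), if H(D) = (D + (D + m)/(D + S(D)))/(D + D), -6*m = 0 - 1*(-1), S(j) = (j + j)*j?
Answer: 16915139/33396 ≈ 506.50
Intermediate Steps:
S(j) = 2*j**2 (S(j) = (2*j)*j = 2*j**2)
m = -1/6 (m = -(0 - 1*(-1))/6 = -(0 + 1)/6 = -1/6*1 = -1/6 ≈ -0.16667)
H(D) = (D + (-1/6 + D)/(D + 2*D**2))/(2*D) (H(D) = (D + (D - 1/6)/(D + 2*D**2))/(D + D) = (D + (-1/6 + D)/(D + 2*D**2))/((2*D)) = (D + (-1/6 + D)/(D + 2*D**2))*(1/(2*D)) = (D + (-1/6 + D)/(D + 2*D**2))/(2*D))
(206 + H(11)) - 1*(-300) = (206 + (-1/12 + 11**3 + (1/2)*11 + (1/2)*11**2)/(11**2*(1 + 2*11))) - 1*(-300) = (206 + (-1/12 + 1331 + 11/2 + (1/2)*121)/(121*(1 + 22))) + 300 = (206 + (1/121)*(-1/12 + 1331 + 11/2 + 121/2)/23) + 300 = (206 + (1/121)*(1/23)*(16763/12)) + 300 = (206 + 16763/33396) + 300 = 6896339/33396 + 300 = 16915139/33396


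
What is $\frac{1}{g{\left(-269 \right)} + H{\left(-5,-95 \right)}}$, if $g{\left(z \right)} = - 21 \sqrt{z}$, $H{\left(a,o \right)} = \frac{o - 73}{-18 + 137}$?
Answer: $- \frac{136}{11428119} + \frac{2023 i \sqrt{269}}{11428119} \approx -1.19 \cdot 10^{-5} + 0.0029033 i$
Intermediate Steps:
$H{\left(a,o \right)} = - \frac{73}{119} + \frac{o}{119}$ ($H{\left(a,o \right)} = \frac{-73 + o}{119} = \left(-73 + o\right) \frac{1}{119} = - \frac{73}{119} + \frac{o}{119}$)
$\frac{1}{g{\left(-269 \right)} + H{\left(-5,-95 \right)}} = \frac{1}{- 21 \sqrt{-269} + \left(- \frac{73}{119} + \frac{1}{119} \left(-95\right)\right)} = \frac{1}{- 21 i \sqrt{269} - \frac{24}{17}} = \frac{1}{- \frac{24}{17} - 21 i \sqrt{269}}$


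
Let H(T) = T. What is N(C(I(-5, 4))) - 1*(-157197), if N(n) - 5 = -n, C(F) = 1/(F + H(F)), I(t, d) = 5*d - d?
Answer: 5030463/32 ≈ 1.5720e+5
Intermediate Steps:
I(t, d) = 4*d
C(F) = 1/(2*F) (C(F) = 1/(F + F) = 1/(2*F))
N(n) = 5 - n
N(C(I(-5, 4))) - 1*(-157197) = (5 - 1/(2*(4*4))) - 1*(-157197) = (5 - 1/(2*16)) + 157197 = (5 - 1*1/32) + 157197 = (5 - 1/32) + 157197 = 159/32 + 157197 = 5030463/32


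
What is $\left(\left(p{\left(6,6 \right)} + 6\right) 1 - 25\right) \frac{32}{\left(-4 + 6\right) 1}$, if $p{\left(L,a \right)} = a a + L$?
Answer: $368$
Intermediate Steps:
$p{\left(L,a \right)} = L + a^{2}$ ($p{\left(L,a \right)} = a^{2} + L = L + a^{2}$)
$\left(\left(p{\left(6,6 \right)} + 6\right) 1 - 25\right) \frac{32}{\left(-4 + 6\right) 1} = \left(\left(\left(6 + 6^{2}\right) + 6\right) 1 - 25\right) \frac{32}{\left(-4 + 6\right) 1} = \left(\left(\left(6 + 36\right) + 6\right) 1 - 25\right) \frac{32}{2 \cdot 1} = \left(\left(42 + 6\right) 1 - 25\right) \frac{32}{2} = \left(48 \cdot 1 - 25\right) 32 \cdot \frac{1}{2} = \left(48 - 25\right) 16 = 23 \cdot 16 = 368$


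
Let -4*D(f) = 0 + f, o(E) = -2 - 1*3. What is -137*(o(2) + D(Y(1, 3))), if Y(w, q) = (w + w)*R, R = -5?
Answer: 685/2 ≈ 342.50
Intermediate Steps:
Y(w, q) = -10*w (Y(w, q) = (w + w)*(-5) = (2*w)*(-5) = -10*w)
o(E) = -5 (o(E) = -2 - 3 = -5)
D(f) = -f/4 (D(f) = -(0 + f)/4 = -f/4)
-137*(o(2) + D(Y(1, 3))) = -137*(-5 - (-5)/2) = -137*(-5 - ¼*(-10)) = -137*(-5 + 5/2) = -137*(-5/2) = 685/2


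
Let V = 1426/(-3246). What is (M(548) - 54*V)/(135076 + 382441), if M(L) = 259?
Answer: 152953/279976697 ≈ 0.00054631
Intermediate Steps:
V = -713/1623 (V = 1426*(-1/3246) = -713/1623 ≈ -0.43931)
(M(548) - 54*V)/(135076 + 382441) = (259 - 54*(-713/1623))/(135076 + 382441) = (259 + 12834/541)/517517 = (152953/541)*(1/517517) = 152953/279976697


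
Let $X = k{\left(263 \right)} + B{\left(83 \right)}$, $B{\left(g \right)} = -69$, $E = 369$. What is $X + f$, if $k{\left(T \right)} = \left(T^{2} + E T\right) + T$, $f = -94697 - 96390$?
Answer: $-24677$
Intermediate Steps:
$f = -191087$ ($f = -94697 - 96390 = -191087$)
$k{\left(T \right)} = T^{2} + 370 T$ ($k{\left(T \right)} = \left(T^{2} + 369 T\right) + T = T^{2} + 370 T$)
$X = 166410$ ($X = 263 \left(370 + 263\right) - 69 = 263 \cdot 633 - 69 = 166479 - 69 = 166410$)
$X + f = 166410 - 191087 = -24677$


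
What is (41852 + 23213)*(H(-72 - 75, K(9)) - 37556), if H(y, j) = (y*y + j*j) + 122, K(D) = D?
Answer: -1024383360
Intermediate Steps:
H(y, j) = 122 + j**2 + y**2 (H(y, j) = (y**2 + j**2) + 122 = (j**2 + y**2) + 122 = 122 + j**2 + y**2)
(41852 + 23213)*(H(-72 - 75, K(9)) - 37556) = (41852 + 23213)*((122 + 9**2 + (-72 - 75)**2) - 37556) = 65065*((122 + 81 + (-147)**2) - 37556) = 65065*((122 + 81 + 21609) - 37556) = 65065*(21812 - 37556) = 65065*(-15744) = -1024383360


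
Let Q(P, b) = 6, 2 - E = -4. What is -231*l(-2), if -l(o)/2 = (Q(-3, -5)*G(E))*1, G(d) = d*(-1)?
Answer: -16632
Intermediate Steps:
E = 6 (E = 2 - 1*(-4) = 2 + 4 = 6)
G(d) = -d
l(o) = 72 (l(o) = -2*6*(-1*6) = -2*6*(-6) = -(-72) = -2*(-36) = 72)
-231*l(-2) = -231*72 = -16632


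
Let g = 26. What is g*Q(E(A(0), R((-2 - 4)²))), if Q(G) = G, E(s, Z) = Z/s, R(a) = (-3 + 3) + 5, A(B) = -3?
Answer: -130/3 ≈ -43.333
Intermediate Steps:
R(a) = 5 (R(a) = 0 + 5 = 5)
g*Q(E(A(0), R((-2 - 4)²))) = 26*(5/(-3)) = 26*(5*(-⅓)) = 26*(-5/3) = -130/3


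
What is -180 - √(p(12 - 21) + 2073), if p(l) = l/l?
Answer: -180 - √2074 ≈ -225.54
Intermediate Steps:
p(l) = 1
-180 - √(p(12 - 21) + 2073) = -180 - √(1 + 2073) = -180 - √2074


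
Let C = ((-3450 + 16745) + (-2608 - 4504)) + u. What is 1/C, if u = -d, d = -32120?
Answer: 1/38303 ≈ 2.6108e-5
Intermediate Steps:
u = 32120 (u = -1*(-32120) = 32120)
C = 38303 (C = ((-3450 + 16745) + (-2608 - 4504)) + 32120 = (13295 - 7112) + 32120 = 6183 + 32120 = 38303)
1/C = 1/38303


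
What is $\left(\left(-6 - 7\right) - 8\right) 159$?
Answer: $-3339$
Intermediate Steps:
$\left(\left(-6 - 7\right) - 8\right) 159 = \left(-13 - 8\right) 159 = \left(-21\right) 159 = -3339$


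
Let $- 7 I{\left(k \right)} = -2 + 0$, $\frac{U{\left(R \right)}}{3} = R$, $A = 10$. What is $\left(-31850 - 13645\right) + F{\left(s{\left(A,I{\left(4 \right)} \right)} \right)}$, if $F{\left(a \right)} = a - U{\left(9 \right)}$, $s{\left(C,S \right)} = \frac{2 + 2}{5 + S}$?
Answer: $- \frac{1684286}{37} \approx -45521.0$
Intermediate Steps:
$U{\left(R \right)} = 3 R$
$I{\left(k \right)} = \frac{2}{7}$ ($I{\left(k \right)} = - \frac{-2 + 0}{7} = \left(- \frac{1}{7}\right) \left(-2\right) = \frac{2}{7}$)
$s{\left(C,S \right)} = \frac{4}{5 + S}$
$F{\left(a \right)} = -27 + a$ ($F{\left(a \right)} = a - 3 \cdot 9 = a - 27 = -27 + a$)
$\left(-31850 - 13645\right) + F{\left(s{\left(A,I{\left(4 \right)} \right)} \right)} = \left(-31850 - 13645\right) - \left(27 - \frac{4}{5 + \frac{2}{7}}\right) = -45495 - \left(27 - \frac{4}{\frac{37}{7}}\right) = -45495 + \left(-27 + 4 \cdot \frac{7}{37}\right) = -45495 + \left(-27 + \frac{28}{37}\right) = -45495 - \frac{971}{37} = - \frac{1684286}{37}$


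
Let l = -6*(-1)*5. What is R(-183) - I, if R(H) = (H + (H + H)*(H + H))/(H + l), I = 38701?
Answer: -118726/3 ≈ -39575.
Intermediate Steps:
l = 30 (l = 6*5 = 30)
R(H) = (H + 4*H²)/(30 + H) (R(H) = (H + (H + H)*(H + H))/(H + 30) = (H + (2*H)*(2*H))/(30 + H) = (H + 4*H²)/(30 + H))
R(-183) - I = -183*(1 + 4*(-183))/(30 - 183) - 1*38701 = -183*(1 - 732)/(-153) - 38701 = -183*(-1/153)*(-731) - 38701 = -2623/3 - 38701 = -118726/3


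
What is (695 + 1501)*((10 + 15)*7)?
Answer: 384300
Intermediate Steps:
(695 + 1501)*((10 + 15)*7) = 2196*(25*7) = 2196*175 = 384300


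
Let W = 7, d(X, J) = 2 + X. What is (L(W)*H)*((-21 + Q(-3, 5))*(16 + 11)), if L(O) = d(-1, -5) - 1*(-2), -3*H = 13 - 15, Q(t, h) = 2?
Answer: -1026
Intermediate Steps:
H = ⅔ (H = -(13 - 15)/3 = -⅓*(-2) = ⅔ ≈ 0.66667)
L(O) = 3 (L(O) = (2 - 1) - 1*(-2) = 1 + 2 = 3)
(L(W)*H)*((-21 + Q(-3, 5))*(16 + 11)) = (3*(⅔))*((-21 + 2)*(16 + 11)) = 2*(-19*27) = 2*(-513) = -1026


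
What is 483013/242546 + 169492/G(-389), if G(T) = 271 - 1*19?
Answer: 10307831477/15280398 ≈ 674.58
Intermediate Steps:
G(T) = 252 (G(T) = 271 - 19 = 252)
483013/242546 + 169492/G(-389) = 483013/242546 + 169492/252 = 483013*(1/242546) + 169492*(1/252) = 483013/242546 + 42373/63 = 10307831477/15280398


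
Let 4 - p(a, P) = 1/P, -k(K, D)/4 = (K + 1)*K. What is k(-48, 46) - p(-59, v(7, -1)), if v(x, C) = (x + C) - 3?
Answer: -27083/3 ≈ -9027.7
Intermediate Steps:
k(K, D) = -4*K*(1 + K) (k(K, D) = -4*(K + 1)*K = -4*(1 + K)*K = -4*K*(1 + K))
v(x, C) = -3 + C + x (v(x, C) = (C + x) - 3 = -3 + C + x)
p(a, P) = 4 - 1/P
k(-48, 46) - p(-59, v(7, -1)) = -4*(-48)*(1 - 48) - (4 - 1/(-3 - 1 + 7)) = -4*(-48)*(-47) - (4 - 1/3) = -9024 - (4 - 1*⅓) = -9024 - (4 - ⅓) = -9024 - 1*11/3 = -9024 - 11/3 = -27083/3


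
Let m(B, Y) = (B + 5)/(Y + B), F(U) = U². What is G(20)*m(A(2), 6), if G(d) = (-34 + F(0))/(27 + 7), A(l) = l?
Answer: -7/8 ≈ -0.87500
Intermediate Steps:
m(B, Y) = (5 + B)/(B + Y)
G(d) = -1 (G(d) = (-34 + 0²)/(27 + 7) = (-34 + 0)/34 = -34*1/34 = -1)
G(20)*m(A(2), 6) = -(5 + 2)/(2 + 6) = -7/8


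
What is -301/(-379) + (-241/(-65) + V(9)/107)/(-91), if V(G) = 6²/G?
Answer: 25804656/34267285 ≈ 0.75304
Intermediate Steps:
V(G) = 36/G
-301/(-379) + (-241/(-65) + V(9)/107)/(-91) = -301/(-379) + (-241/(-65) + (36/9)/107)/(-91) = -301*(-1/379) + (-241*(-1/65) + (36*(⅑))*(1/107))*(-1/91) = 301/379 + (241/65 + 4*(1/107))*(-1/91) = 301/379 + (241/65 + 4/107)*(-1/91) = 301/379 + (26047/6955)*(-1/91) = 301/379 - 3721/90415 = 25804656/34267285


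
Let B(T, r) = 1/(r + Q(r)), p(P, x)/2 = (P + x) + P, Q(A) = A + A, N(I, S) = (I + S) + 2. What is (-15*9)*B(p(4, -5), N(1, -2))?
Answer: -45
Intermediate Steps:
N(I, S) = 2 + I + S
Q(A) = 2*A
p(P, x) = 2*x + 4*P (p(P, x) = 2*((P + x) + P) = 2*(x + 2*P) = 2*x + 4*P)
B(T, r) = 1/(3*r) (B(T, r) = 1/(r + 2*r) = 1/(3*r))
(-15*9)*B(p(4, -5), N(1, -2)) = (-15*9)*(1/(3*(2 + 1 - 2))) = -45/1 = -45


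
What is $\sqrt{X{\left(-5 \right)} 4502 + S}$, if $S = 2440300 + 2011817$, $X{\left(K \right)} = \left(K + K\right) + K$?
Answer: $\sqrt{4384587} \approx 2093.9$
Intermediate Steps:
$X{\left(K \right)} = 3 K$ ($X{\left(K \right)} = 2 K + K = 3 K$)
$S = 4452117$
$\sqrt{X{\left(-5 \right)} 4502 + S} = \sqrt{3 \left(-5\right) 4502 + 4452117} = \sqrt{\left(-15\right) 4502 + 4452117} = \sqrt{-67530 + 4452117} = \sqrt{4384587}$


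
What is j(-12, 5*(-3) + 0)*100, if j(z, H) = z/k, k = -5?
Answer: 240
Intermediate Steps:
j(z, H) = -z/5 (j(z, H) = z/(-5) = z*(-⅕) = -z/5)
j(-12, 5*(-3) + 0)*100 = -⅕*(-12)*100 = (12/5)*100 = 240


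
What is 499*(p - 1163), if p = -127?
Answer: -643710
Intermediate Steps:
499*(p - 1163) = 499*(-127 - 1163) = 499*(-1290) = -643710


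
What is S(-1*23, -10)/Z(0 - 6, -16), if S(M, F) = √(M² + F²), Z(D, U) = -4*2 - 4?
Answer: -√629/12 ≈ -2.0900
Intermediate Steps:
Z(D, U) = -12 (Z(D, U) = -8 - 4 = -12)
S(M, F) = √(F² + M²)
S(-1*23, -10)/Z(0 - 6, -16) = √((-10)² + (-1*23)²)/(-12) = √(100 + (-23)²)*(-1/12) = √(100 + 529)*(-1/12) = √629*(-1/12) = -√629/12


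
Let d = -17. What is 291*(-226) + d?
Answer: -65783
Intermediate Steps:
291*(-226) + d = 291*(-226) - 17 = -65766 - 17 = -65783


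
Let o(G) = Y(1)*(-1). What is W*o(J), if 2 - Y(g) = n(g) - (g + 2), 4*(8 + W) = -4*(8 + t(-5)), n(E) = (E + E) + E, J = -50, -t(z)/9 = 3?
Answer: -22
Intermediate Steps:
t(z) = -27 (t(z) = -9*3 = -27)
n(E) = 3*E (n(E) = 2*E + E = 3*E)
W = 11 (W = -8 + (-4*(8 - 27))/4 = -8 + (-4*(-19))/4 = -8 + (1/4)*76 = -8 + 19 = 11)
Y(g) = 4 - 2*g (Y(g) = 2 - (3*g - (g + 2)) = 2 - (3*g - (2 + g)) = 2 - (3*g + (-2 - g)) = 2 - (-2 + 2*g) = 2 + (2 - 2*g) = 4 - 2*g)
o(G) = -2 (o(G) = (4 - 2*1)*(-1) = (4 - 2)*(-1) = 2*(-1) = -2)
W*o(J) = 11*(-2) = -22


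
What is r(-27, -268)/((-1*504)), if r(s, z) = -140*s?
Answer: -15/2 ≈ -7.5000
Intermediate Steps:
r(-27, -268)/((-1*504)) = (-140*(-27))/((-1*504)) = 3780/(-504) = 3780*(-1/504) = -15/2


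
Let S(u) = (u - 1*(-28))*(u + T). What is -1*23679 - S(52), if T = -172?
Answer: -14079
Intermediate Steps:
S(u) = (-172 + u)*(28 + u) (S(u) = (u - 1*(-28))*(u - 172) = (u + 28)*(-172 + u) = (28 + u)*(-172 + u) = (-172 + u)*(28 + u))
-1*23679 - S(52) = -1*23679 - (-4816 + 52² - 144*52) = -23679 - (-4816 + 2704 - 7488) = -23679 - 1*(-9600) = -23679 + 9600 = -14079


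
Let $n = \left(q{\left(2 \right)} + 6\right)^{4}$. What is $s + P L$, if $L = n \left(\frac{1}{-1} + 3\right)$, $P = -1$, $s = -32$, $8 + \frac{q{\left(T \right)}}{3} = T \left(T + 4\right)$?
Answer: $-209984$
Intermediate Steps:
$q{\left(T \right)} = -24 + 3 T \left(4 + T\right)$ ($q{\left(T \right)} = -24 + 3 T \left(T + 4\right) = -24 + 3 T \left(4 + T\right)$)
$n = 104976$ ($n = \left(\left(-24 + 3 \cdot 2^{2} + 12 \cdot 2\right) + 6\right)^{4} = \left(\left(-24 + 3 \cdot 4 + 24\right) + 6\right)^{4} = \left(\left(-24 + 12 + 24\right) + 6\right)^{4} = \left(12 + 6\right)^{4} = 18^{4} = 104976$)
$L = 209952$ ($L = 104976 \left(\frac{1}{-1} + 3\right) = 104976 \left(-1 + 3\right) = 104976 \cdot 2 = 209952$)
$s + P L = -32 - 209952 = -209984$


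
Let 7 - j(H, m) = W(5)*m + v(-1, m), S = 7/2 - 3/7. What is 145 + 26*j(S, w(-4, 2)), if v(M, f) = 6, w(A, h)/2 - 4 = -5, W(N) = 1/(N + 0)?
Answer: 907/5 ≈ 181.40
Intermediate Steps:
W(N) = 1/N
w(A, h) = -2 (w(A, h) = 8 + 2*(-5) = 8 - 10 = -2)
S = 43/14 (S = 7*(½) - 3*⅐ = 7/2 - 3/7 = 43/14 ≈ 3.0714)
j(H, m) = 1 - m/5 (j(H, m) = 7 - (m/5 + 6) = 7 - (6 + m/5) = 7 + (-6 - m/5) = 1 - m/5)
145 + 26*j(S, w(-4, 2)) = 145 + 26*(1 - ⅕*(-2)) = 145 + 26*(1 + ⅖) = 145 + 26*(7/5) = 145 + 182/5 = 907/5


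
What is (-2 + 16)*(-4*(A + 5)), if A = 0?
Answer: -280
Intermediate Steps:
(-2 + 16)*(-4*(A + 5)) = (-2 + 16)*(-4*(0 + 5)) = 14*(-4*5) = 14*(-20) = -280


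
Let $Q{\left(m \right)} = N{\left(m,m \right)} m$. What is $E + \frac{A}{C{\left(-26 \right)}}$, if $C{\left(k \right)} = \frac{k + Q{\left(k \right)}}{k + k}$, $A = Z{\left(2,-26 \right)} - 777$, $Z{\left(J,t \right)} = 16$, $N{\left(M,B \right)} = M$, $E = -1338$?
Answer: $- \frac{31928}{25} \approx -1277.1$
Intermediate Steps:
$Q{\left(m \right)} = m^{2}$ ($Q{\left(m \right)} = m m = m^{2}$)
$A = -761$ ($A = 16 - 777 = -761$)
$C{\left(k \right)} = \frac{k + k^{2}}{2 k}$ ($C{\left(k \right)} = \frac{k + k^{2}}{k + k} = \frac{k + k^{2}}{2 k}$)
$E + \frac{A}{C{\left(-26 \right)}} = -1338 - \frac{761}{\frac{1}{2} + \frac{1}{2} \left(-26\right)} = -1338 - \frac{761}{\frac{1}{2} - 13} = -1338 - \frac{761}{- \frac{25}{2}} = -1338 - - \frac{1522}{25} = -1338 + \frac{1522}{25} = - \frac{31928}{25}$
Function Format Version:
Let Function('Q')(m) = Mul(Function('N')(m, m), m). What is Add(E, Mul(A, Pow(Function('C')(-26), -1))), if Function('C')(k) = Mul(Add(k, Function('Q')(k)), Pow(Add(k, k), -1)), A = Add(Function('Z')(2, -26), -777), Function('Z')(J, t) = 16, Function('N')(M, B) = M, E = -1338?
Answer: Rational(-31928, 25) ≈ -1277.1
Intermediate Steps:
Function('Q')(m) = Pow(m, 2) (Function('Q')(m) = Mul(m, m) = Pow(m, 2))
A = -761 (A = Add(16, -777) = -761)
Function('C')(k) = Mul(Rational(1, 2), Pow(k, -1), Add(k, Pow(k, 2))) (Function('C')(k) = Mul(Add(k, Pow(k, 2)), Pow(Add(k, k), -1)) = Mul(Add(k, Pow(k, 2)), Pow(Mul(2, k), -1)) = Mul(Add(k, Pow(k, 2)), Mul(Rational(1, 2), Pow(k, -1))) = Mul(Rational(1, 2), Pow(k, -1), Add(k, Pow(k, 2))))
Add(E, Mul(A, Pow(Function('C')(-26), -1))) = Add(-1338, Mul(-761, Pow(Add(Rational(1, 2), Mul(Rational(1, 2), -26)), -1))) = Add(-1338, Mul(-761, Pow(Add(Rational(1, 2), -13), -1))) = Add(-1338, Mul(-761, Pow(Rational(-25, 2), -1))) = Add(-1338, Mul(-761, Rational(-2, 25))) = Add(-1338, Rational(1522, 25)) = Rational(-31928, 25)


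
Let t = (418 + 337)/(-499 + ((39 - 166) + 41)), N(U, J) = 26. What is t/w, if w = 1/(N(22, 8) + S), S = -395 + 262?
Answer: 16157/117 ≈ 138.09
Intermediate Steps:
S = -133
w = -1/107 (w = 1/(26 - 133) = 1/(-107) = -1/107 ≈ -0.0093458)
t = -151/117 (t = 755/(-499 + (-127 + 41)) = 755/(-499 - 86) = 755/(-585) = 755*(-1/585) = -151/117 ≈ -1.2906)
t/w = -151/(117*(-1/107)) = -151/117*(-107) = 16157/117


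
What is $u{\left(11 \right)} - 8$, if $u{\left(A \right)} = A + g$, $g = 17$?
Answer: $20$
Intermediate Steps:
$u{\left(A \right)} = 17 + A$ ($u{\left(A \right)} = A + 17 = 17 + A$)
$u{\left(11 \right)} - 8 = \left(17 + 11\right) - 8 = 28 - 8 = 20$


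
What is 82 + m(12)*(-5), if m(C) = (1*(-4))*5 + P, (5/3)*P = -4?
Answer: 194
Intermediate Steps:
P = -12/5 (P = (⅗)*(-4) = -12/5 ≈ -2.4000)
m(C) = -112/5 (m(C) = (1*(-4))*5 - 12/5 = -4*5 - 12/5 = -20 - 12/5 = -112/5)
82 + m(12)*(-5) = 82 - 112/5*(-5) = 82 + 112 = 194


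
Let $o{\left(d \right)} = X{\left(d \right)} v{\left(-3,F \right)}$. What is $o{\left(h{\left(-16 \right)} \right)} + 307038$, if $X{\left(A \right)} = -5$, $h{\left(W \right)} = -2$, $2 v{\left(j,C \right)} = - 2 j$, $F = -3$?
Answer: $307023$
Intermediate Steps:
$v{\left(j,C \right)} = - j$ ($v{\left(j,C \right)} = \frac{\left(-2\right) j}{2} = - j$)
$o{\left(d \right)} = -15$ ($o{\left(d \right)} = - 5 \left(\left(-1\right) \left(-3\right)\right) = \left(-5\right) 3 = -15$)
$o{\left(h{\left(-16 \right)} \right)} + 307038 = -15 + 307038 = 307023$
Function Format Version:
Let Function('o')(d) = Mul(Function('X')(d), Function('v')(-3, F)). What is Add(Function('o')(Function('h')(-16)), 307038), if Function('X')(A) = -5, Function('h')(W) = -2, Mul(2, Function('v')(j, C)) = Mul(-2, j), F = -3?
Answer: 307023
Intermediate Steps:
Function('v')(j, C) = Mul(-1, j) (Function('v')(j, C) = Mul(Rational(1, 2), Mul(-2, j)) = Mul(-1, j))
Function('o')(d) = -15 (Function('o')(d) = Mul(-5, Mul(-1, -3)) = Mul(-5, 3) = -15)
Add(Function('o')(Function('h')(-16)), 307038) = Add(-15, 307038) = 307023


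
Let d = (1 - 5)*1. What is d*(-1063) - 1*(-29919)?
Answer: 34171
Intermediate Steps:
d = -4 (d = -4*1 = -4)
d*(-1063) - 1*(-29919) = -4*(-1063) - 1*(-29919) = 4252 + 29919 = 34171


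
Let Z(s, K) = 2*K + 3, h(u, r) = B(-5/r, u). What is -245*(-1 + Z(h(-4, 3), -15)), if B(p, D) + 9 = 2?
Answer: 6860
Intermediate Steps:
B(p, D) = -7 (B(p, D) = -9 + 2 = -7)
h(u, r) = -7
Z(s, K) = 3 + 2*K
-245*(-1 + Z(h(-4, 3), -15)) = -245*(-1 + (3 + 2*(-15))) = -245*(-1 + (3 - 30)) = -245*(-1 - 27) = -245*(-28) = 6860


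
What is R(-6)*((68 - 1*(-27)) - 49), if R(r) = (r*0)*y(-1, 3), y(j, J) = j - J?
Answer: 0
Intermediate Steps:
R(r) = 0 (R(r) = (r*0)*(-1 - 1*3) = 0*(-1 - 3) = 0*(-4) = 0)
R(-6)*((68 - 1*(-27)) - 49) = 0*((68 - 1*(-27)) - 49) = 0*((68 + 27) - 49) = 0*(95 - 49) = 0*46 = 0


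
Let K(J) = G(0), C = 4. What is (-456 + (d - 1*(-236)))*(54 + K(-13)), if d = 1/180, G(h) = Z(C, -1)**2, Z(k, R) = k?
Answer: -277193/18 ≈ -15400.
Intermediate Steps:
G(h) = 16 (G(h) = 4**2 = 16)
K(J) = 16
d = 1/180 ≈ 0.0055556
(-456 + (d - 1*(-236)))*(54 + K(-13)) = (-456 + (1/180 - 1*(-236)))*(54 + 16) = (-456 + (1/180 + 236))*70 = (-456 + 42481/180)*70 = -39599/180*70 = -277193/18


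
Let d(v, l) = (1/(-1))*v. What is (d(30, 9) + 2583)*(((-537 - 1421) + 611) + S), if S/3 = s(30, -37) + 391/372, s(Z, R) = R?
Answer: -460563753/124 ≈ -3.7142e+6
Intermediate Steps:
d(v, l) = -v (d(v, l) = (1*(-1))*v = -v)
S = -13373/124 (S = 3*(-37 + 391/372) = 3*(-13373/372) = -13373/124 ≈ -107.85)
(d(30, 9) + 2583)*(((-537 - 1421) + 611) + S) = (-1*30 + 2583)*(((-537 - 1421) + 611) - 13373/124) = (-30 + 2583)*((-1958 + 611) - 13373/124) = 2553*(-1347 - 13373/124) = 2553*(-180401/124) = -460563753/124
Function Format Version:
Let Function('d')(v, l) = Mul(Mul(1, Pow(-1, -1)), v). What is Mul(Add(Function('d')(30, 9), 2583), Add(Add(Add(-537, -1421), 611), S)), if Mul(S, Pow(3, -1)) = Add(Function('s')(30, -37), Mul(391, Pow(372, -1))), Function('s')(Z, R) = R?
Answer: Rational(-460563753, 124) ≈ -3.7142e+6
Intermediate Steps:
Function('d')(v, l) = Mul(-1, v) (Function('d')(v, l) = Mul(Mul(1, -1), v) = Mul(-1, v))
S = Rational(-13373, 124) (S = Mul(3, Add(-37, Mul(391, Pow(372, -1)))) = Mul(3, Add(-37, Mul(391, Rational(1, 372)))) = Mul(3, Add(-37, Rational(391, 372))) = Mul(3, Rational(-13373, 372)) = Rational(-13373, 124) ≈ -107.85)
Mul(Add(Function('d')(30, 9), 2583), Add(Add(Add(-537, -1421), 611), S)) = Mul(Add(Mul(-1, 30), 2583), Add(Add(Add(-537, -1421), 611), Rational(-13373, 124))) = Mul(Add(-30, 2583), Add(Add(-1958, 611), Rational(-13373, 124))) = Mul(2553, Add(-1347, Rational(-13373, 124))) = Mul(2553, Rational(-180401, 124)) = Rational(-460563753, 124)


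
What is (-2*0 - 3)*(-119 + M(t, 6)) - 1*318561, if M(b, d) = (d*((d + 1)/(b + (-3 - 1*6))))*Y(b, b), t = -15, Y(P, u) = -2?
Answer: -636429/2 ≈ -3.1821e+5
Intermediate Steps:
M(b, d) = -2*d*(1 + d)/(-9 + b) (M(b, d) = (d*((d + 1)/(b + (-3 - 1*6))))*(-2) = (d*((1 + d)/(b + (-3 - 6))))*(-2) = (d*((1 + d)/(b - 9)))*(-2) = (d*((1 + d)/(-9 + b)))*(-2) = (d*(1 + d)/(-9 + b))*(-2) = -2*d*(1 + d)/(-9 + b))
(-2*0 - 3)*(-119 + M(t, 6)) - 1*318561 = (-2*0 - 3)*(-119 - 2*6*(1 + 6)/(-9 - 15)) - 1*318561 = (0 - 3)*(-119 - 2*6*7/(-24)) - 318561 = -3*(-119 - 2*6*(-1/24)*7) - 318561 = -3*(-119 + 7/2) - 318561 = -3*(-231/2) - 318561 = 693/2 - 318561 = -636429/2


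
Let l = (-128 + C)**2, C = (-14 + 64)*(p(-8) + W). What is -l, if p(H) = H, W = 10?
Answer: -784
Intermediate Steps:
C = 100 (C = (-14 + 64)*(-8 + 10) = 50*2 = 100)
l = 784 (l = (-128 + 100)**2 = (-28)**2 = 784)
-l = -1*784 = -784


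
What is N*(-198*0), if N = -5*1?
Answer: 0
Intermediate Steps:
N = -5
N*(-198*0) = -(-990)*0 = -5*0 = 0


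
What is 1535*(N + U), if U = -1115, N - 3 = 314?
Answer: -1224930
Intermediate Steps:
N = 317 (N = 3 + 314 = 317)
1535*(N + U) = 1535*(317 - 1115) = 1535*(-798) = -1224930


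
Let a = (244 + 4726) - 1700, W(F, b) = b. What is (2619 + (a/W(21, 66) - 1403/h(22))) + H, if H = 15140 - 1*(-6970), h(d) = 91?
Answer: 24787891/1001 ≈ 24763.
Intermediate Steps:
a = 3270 (a = 4970 - 1700 = 3270)
H = 22110 (H = 15140 + 6970 = 22110)
(2619 + (a/W(21, 66) - 1403/h(22))) + H = (2619 + (3270/66 - 1403/91)) + 22110 = (2619 + (3270*(1/66) - 1403*1/91)) + 22110 = (2619 + (545/11 - 1403/91)) + 22110 = (2619 + 34162/1001) + 22110 = 2655781/1001 + 22110 = 24787891/1001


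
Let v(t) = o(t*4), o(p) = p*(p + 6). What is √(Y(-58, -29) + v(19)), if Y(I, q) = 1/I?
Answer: √20964390/58 ≈ 78.943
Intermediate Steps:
o(p) = p*(6 + p)
v(t) = 4*t*(6 + 4*t) (v(t) = (t*4)*(6 + t*4) = (4*t)*(6 + 4*t) = 4*t*(6 + 4*t))
√(Y(-58, -29) + v(19)) = √(1/(-58) + 8*19*(3 + 2*19)) = √(-1/58 + 8*19*(3 + 38)) = √(-1/58 + 8*19*41) = √(-1/58 + 6232) = √(361455/58) = √20964390/58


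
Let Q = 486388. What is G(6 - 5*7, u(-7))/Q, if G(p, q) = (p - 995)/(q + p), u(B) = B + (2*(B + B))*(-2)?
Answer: -64/607985 ≈ -0.00010527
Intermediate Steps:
u(B) = -7*B (u(B) = B + (2*(2*B))*(-2) = B + (4*B)*(-2) = B - 8*B = -7*B)
G(p, q) = (-995 + p)/(p + q)
G(6 - 5*7, u(-7))/Q = ((-995 + (6 - 5*7))/((6 - 5*7) - 7*(-7)))/486388 = ((-995 + (6 - 35))/((6 - 35) + 49))*(1/486388) = ((-995 - 29)/(-29 + 49))*(1/486388) = (-1024/20)*(1/486388) = ((1/20)*(-1024))*(1/486388) = -256/5*1/486388 = -64/607985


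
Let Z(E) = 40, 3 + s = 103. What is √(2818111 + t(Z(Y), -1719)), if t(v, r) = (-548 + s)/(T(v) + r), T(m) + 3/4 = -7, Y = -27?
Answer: √134442644697383/6907 ≈ 1678.7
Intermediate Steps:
s = 100 (s = -3 + 103 = 100)
T(m) = -31/4 (T(m) = -¾ - 7 = -31/4)
t(v, r) = -448/(-31/4 + r) (t(v, r) = (-548 + 100)/(-31/4 + r) = -448/(-31/4 + r))
√(2818111 + t(Z(Y), -1719)) = √(2818111 - 1792/(-31 + 4*(-1719))) = √(2818111 - 1792/(-31 - 6876)) = √(2818111 - 1792/(-6907)) = √(2818111 - 1792*(-1/6907)) = √(2818111 + 1792/6907) = √(19464694469/6907) = √134442644697383/6907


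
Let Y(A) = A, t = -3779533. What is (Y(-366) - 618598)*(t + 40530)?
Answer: 2314308252892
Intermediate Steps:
(Y(-366) - 618598)*(t + 40530) = (-366 - 618598)*(-3779533 + 40530) = -618964*(-3739003) = 2314308252892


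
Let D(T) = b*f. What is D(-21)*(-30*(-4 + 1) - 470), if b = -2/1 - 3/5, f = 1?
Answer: 988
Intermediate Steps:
b = -13/5 (b = -2*1 - 3*⅕ = -2 - ⅗ = -13/5 ≈ -2.6000)
D(T) = -13/5 (D(T) = -13/5*1 = -13/5)
D(-21)*(-30*(-4 + 1) - 470) = -13*(-30*(-4 + 1) - 470)/5 = -13*(-30*(-3) - 470)/5 = -13*(90 - 470)/5 = -13/5*(-380) = 988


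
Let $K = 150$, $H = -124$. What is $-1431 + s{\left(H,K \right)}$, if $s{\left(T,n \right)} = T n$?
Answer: $-20031$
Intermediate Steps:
$-1431 + s{\left(H,K \right)} = -1431 - 18600 = -20031$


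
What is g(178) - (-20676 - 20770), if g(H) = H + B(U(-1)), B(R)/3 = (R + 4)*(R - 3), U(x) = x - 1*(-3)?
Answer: 41606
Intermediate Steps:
U(x) = 3 + x (U(x) = x + 3 = 3 + x)
B(R) = 3*(-3 + R)*(4 + R) (B(R) = 3*((R + 4)*(R - 3)) = 3*((4 + R)*(-3 + R)) = 3*((-3 + R)*(4 + R)) = 3*(-3 + R)*(4 + R))
g(H) = -18 + H (g(H) = H + (-36 + 3*(3 - 1) + 3*(3 - 1)**2) = H + (-36 + 3*2 + 3*2**2) = H + (-36 + 6 + 3*4) = H + (-36 + 6 + 12) = H - 18 = -18 + H)
g(178) - (-20676 - 20770) = (-18 + 178) - (-20676 - 20770) = 160 - 1*(-41446) = 160 + 41446 = 41606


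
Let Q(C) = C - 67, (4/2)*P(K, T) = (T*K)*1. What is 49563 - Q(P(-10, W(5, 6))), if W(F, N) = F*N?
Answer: 49780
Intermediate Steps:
P(K, T) = K*T/2 (P(K, T) = ((T*K)*1)/2 = ((K*T)*1)/2 = (K*T)/2 = K*T/2)
Q(C) = -67 + C
49563 - Q(P(-10, W(5, 6))) = 49563 - (-67 + (½)*(-10)*(5*6)) = 49563 - (-67 + (½)*(-10)*30) = 49563 - (-67 - 150) = 49563 - 1*(-217) = 49563 + 217 = 49780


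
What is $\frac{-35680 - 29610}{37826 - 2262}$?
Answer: $- \frac{32645}{17782} \approx -1.8358$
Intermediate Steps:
$\frac{-35680 - 29610}{37826 - 2262} = - \frac{65290}{35564} = \left(-65290\right) \frac{1}{35564} = - \frac{32645}{17782}$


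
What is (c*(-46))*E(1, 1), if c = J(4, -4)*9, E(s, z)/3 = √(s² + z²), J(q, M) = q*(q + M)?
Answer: 0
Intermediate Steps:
J(q, M) = q*(M + q)
E(s, z) = 3*√(s² + z²)
c = 0 (c = (4*(-4 + 4))*9 = (4*0)*9 = 0*9 = 0)
(c*(-46))*E(1, 1) = (0*(-46))*(3*√(1² + 1²)) = 0*(3*√(1 + 1)) = 0*(3*√2) = 0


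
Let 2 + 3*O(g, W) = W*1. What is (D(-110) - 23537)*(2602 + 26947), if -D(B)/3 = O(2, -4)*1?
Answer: -695317519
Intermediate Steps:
O(g, W) = -2/3 + W/3 (O(g, W) = -2/3 + (W*1)/3 = -2/3 + W/3)
D(B) = 6 (D(B) = -3*(-2/3 + (1/3)*(-4)) = -3*(-2/3 - 4/3) = -(-6) = -3*(-2) = 6)
(D(-110) - 23537)*(2602 + 26947) = (6 - 23537)*(2602 + 26947) = -23531*29549 = -695317519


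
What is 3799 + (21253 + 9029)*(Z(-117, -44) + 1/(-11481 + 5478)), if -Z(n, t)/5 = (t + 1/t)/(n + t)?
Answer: -1655515475/44022 ≈ -37607.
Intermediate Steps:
Z(n, t) = -5*(t + 1/t)/(n + t)
3799 + (21253 + 9029)*(Z(-117, -44) + 1/(-11481 + 5478)) = 3799 + (21253 + 9029)*(5*(-1 - 1*(-44)**2)/(-44*(-117 - 44)) + 1/(-11481 + 5478)) = 3799 + 30282*(5*(-1/44)*(-1 - 1*1936)/(-161) + 1/(-6003)) = 3799 + 30282*(5*(-1/44)*(-1/161)*(-1 - 1936) - 1/6003) = 3799 + 30282*(5*(-1/44)*(-1/161)*(-1937) - 1/6003) = 3799 + 30282*(-9685/7084 - 1/6003) = 3799 + 30282*(-2528093/1848924) = 3799 - 1822755053/44022 = -1655515475/44022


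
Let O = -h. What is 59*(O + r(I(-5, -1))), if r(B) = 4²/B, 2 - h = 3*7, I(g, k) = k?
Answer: 177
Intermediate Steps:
h = -19 (h = 2 - 3*7 = 2 - 1*21 = 2 - 21 = -19)
O = 19 (O = -1*(-19) = 19)
r(B) = 16/B
59*(O + r(I(-5, -1))) = 59*(19 + 16/(-1)) = 59*(19 + 16*(-1)) = 59*(19 - 16) = 59*3 = 177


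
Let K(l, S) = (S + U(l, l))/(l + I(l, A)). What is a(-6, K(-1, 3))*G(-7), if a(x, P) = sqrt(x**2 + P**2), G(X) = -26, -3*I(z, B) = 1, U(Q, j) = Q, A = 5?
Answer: -39*sqrt(17) ≈ -160.80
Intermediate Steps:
I(z, B) = -1/3 (I(z, B) = -1/3*1 = -1/3)
K(l, S) = (S + l)/(-1/3 + l) (K(l, S) = (S + l)/(l - 1/3) = (S + l)/(-1/3 + l))
a(x, P) = sqrt(P**2 + x**2)
a(-6, K(-1, 3))*G(-7) = sqrt((3*(3 - 1)/(-1 + 3*(-1)))**2 + (-6)**2)*(-26) = sqrt((3*2/(-1 - 3))**2 + 36)*(-26) = sqrt((3*2/(-4))**2 + 36)*(-26) = sqrt((3*(-1/4)*2)**2 + 36)*(-26) = sqrt((-3/2)**2 + 36)*(-26) = sqrt(9/4 + 36)*(-26) = sqrt(153/4)*(-26) = (3*sqrt(17)/2)*(-26) = -39*sqrt(17)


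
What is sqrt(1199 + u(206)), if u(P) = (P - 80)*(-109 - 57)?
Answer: I*sqrt(19717) ≈ 140.42*I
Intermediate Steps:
u(P) = 13280 - 166*P (u(P) = (-80 + P)*(-166) = 13280 - 166*P)
sqrt(1199 + u(206)) = sqrt(1199 + (13280 - 166*206)) = sqrt(1199 + (13280 - 34196)) = sqrt(1199 - 20916) = sqrt(-19717) = I*sqrt(19717)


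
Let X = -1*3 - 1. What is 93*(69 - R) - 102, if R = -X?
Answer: 5943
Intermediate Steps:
X = -4 (X = -3 - 1 = -4)
R = 4 (R = -1*(-4) = 4)
93*(69 - R) - 102 = 93*(69 - 1*4) - 102 = 93*(69 - 4) - 102 = 93*65 - 102 = 6045 - 102 = 5943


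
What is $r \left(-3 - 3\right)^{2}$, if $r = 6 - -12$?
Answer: $648$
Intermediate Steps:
$r = 18$ ($r = 6 + 12 = 18$)
$r \left(-3 - 3\right)^{2} = 18 \left(-3 - 3\right)^{2} = 18 \left(-6\right)^{2} = 18 \cdot 36 = 648$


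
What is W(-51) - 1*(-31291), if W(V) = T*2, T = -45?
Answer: 31201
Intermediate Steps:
W(V) = -90 (W(V) = -45*2 = -90)
W(-51) - 1*(-31291) = -90 - 1*(-31291) = -90 + 31291 = 31201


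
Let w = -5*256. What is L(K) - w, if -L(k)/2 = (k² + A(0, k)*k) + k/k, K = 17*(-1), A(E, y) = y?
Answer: 122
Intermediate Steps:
w = -1280
K = -17
L(k) = -2 - 4*k² (L(k) = -2*((k² + k*k) + k/k) = -2*((k² + k²) + 1) = -2*(2*k² + 1) = -2*(1 + 2*k²) = -2 - 4*k²)
L(K) - w = (-2 - 4*(-17)²) - 1*(-1280) = (-2 - 4*289) + 1280 = (-2 - 1156) + 1280 = -1158 + 1280 = 122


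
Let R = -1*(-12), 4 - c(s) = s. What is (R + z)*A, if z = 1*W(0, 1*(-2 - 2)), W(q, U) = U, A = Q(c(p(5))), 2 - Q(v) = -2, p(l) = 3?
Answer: 32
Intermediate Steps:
c(s) = 4 - s
Q(v) = 4 (Q(v) = 2 - 1*(-2) = 2 + 2 = 4)
A = 4
z = -4 (z = 1*(1*(-2 - 2)) = 1*(1*(-4)) = 1*(-4) = -4)
R = 12
(R + z)*A = (12 - 4)*4 = 8*4 = 32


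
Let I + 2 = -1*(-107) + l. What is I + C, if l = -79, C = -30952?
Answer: -30926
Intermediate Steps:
I = 26 (I = -2 + (-1*(-107) - 79) = -2 + (107 - 79) = -2 + 28 = 26)
I + C = 26 - 30952 = -30926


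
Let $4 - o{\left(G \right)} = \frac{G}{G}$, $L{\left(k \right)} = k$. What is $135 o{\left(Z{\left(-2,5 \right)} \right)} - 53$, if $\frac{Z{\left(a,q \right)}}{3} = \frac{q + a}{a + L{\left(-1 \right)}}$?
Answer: $352$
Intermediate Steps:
$Z{\left(a,q \right)} = \frac{3 \left(a + q\right)}{-1 + a}$ ($Z{\left(a,q \right)} = 3 \frac{q + a}{a - 1} = 3 \frac{a + q}{-1 + a} = \frac{3 \left(a + q\right)}{-1 + a}$)
$o{\left(G \right)} = 3$ ($o{\left(G \right)} = 4 - \frac{G}{G} = 4 - 1 = 3$)
$135 o{\left(Z{\left(-2,5 \right)} \right)} - 53 = 135 \cdot 3 - 53 = 405 - 53 = 352$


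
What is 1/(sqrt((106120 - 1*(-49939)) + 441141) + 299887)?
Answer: 299887/89931615569 - 20*sqrt(1493)/89931615569 ≈ 3.3260e-6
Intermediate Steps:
1/(sqrt((106120 - 1*(-49939)) + 441141) + 299887) = 1/(sqrt((106120 + 49939) + 441141) + 299887) = 1/(sqrt(156059 + 441141) + 299887) = 1/(sqrt(597200) + 299887) = 1/(20*sqrt(1493) + 299887) = 1/(299887 + 20*sqrt(1493))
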